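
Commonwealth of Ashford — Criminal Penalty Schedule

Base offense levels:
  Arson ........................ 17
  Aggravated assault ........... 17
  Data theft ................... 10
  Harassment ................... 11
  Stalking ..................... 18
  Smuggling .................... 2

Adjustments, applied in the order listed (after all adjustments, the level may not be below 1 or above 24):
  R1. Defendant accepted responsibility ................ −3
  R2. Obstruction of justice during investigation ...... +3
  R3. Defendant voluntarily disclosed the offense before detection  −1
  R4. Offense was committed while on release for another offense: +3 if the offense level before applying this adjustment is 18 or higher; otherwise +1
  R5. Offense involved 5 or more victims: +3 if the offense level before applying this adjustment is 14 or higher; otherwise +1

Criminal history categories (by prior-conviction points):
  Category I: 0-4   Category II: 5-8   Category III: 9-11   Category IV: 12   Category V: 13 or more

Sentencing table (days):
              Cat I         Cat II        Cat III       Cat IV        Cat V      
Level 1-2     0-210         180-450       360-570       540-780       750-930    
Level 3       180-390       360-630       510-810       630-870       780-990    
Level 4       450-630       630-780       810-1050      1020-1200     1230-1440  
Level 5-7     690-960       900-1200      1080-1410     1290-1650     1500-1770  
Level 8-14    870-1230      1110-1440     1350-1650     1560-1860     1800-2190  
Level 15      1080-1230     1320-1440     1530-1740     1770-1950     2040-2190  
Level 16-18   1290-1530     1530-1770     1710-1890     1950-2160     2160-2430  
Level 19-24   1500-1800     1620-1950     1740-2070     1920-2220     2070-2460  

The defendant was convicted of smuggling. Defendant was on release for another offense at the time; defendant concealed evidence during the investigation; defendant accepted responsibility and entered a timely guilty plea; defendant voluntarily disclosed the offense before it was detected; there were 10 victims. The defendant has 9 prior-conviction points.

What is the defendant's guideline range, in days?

Base offense level for smuggling: 2.
R1 applies: 2 − 3 = -1.
R2 applies: -1 + 3 = 2.
R3 applies: 2 − 1 = 1.
R4 applies (level before this adjustment is 1 < 18, so +1): 1 + 1 = 2.
R5 applies (level before this adjustment is 2 < 14, so +1): 2 + 1 = 3.
Final offense level: 3.
Criminal history: 9 prior points → Category III (9-11).
Level 3 falls in the 3 band.
Grid: Level 3 × Category III = 510-810 days.

510-810 days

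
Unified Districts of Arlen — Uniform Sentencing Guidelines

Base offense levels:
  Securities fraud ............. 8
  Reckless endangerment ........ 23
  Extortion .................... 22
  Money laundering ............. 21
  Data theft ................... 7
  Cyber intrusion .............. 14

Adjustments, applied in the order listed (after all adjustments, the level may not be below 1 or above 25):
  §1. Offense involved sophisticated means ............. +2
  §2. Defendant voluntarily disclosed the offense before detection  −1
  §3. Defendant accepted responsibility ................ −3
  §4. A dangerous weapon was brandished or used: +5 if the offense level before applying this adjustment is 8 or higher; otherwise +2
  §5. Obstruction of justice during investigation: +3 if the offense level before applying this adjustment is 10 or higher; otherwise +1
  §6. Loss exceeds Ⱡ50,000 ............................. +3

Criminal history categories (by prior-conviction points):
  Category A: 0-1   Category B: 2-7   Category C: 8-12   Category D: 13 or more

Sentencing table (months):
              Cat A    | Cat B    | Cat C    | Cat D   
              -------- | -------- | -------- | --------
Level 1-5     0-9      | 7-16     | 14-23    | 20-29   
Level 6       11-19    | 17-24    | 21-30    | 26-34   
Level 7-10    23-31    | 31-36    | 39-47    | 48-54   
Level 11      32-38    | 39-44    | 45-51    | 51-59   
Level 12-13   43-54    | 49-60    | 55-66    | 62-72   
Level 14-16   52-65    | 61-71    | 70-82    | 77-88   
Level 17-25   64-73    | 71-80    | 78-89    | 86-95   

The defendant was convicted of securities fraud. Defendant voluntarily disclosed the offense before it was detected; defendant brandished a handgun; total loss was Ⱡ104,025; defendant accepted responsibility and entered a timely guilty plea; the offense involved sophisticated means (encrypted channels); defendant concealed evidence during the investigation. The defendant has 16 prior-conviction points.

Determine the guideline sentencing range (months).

Base offense level for securities fraud: 8.
§1 applies: 8 + 2 = 10.
§2 applies: 10 − 1 = 9.
§3 applies: 9 − 3 = 6.
§4 applies (level before this adjustment is 6 < 8, so +2): 6 + 2 = 8.
§5 applies (level before this adjustment is 8 < 10, so +1): 8 + 1 = 9.
§6 applies: 9 + 3 = 12.
Final offense level: 12.
Criminal history: 16 prior points → Category D (13+).
Level 12 falls in the 12-13 band.
Grid: Level 12-13 × Category D = 62-72 months.

62-72 months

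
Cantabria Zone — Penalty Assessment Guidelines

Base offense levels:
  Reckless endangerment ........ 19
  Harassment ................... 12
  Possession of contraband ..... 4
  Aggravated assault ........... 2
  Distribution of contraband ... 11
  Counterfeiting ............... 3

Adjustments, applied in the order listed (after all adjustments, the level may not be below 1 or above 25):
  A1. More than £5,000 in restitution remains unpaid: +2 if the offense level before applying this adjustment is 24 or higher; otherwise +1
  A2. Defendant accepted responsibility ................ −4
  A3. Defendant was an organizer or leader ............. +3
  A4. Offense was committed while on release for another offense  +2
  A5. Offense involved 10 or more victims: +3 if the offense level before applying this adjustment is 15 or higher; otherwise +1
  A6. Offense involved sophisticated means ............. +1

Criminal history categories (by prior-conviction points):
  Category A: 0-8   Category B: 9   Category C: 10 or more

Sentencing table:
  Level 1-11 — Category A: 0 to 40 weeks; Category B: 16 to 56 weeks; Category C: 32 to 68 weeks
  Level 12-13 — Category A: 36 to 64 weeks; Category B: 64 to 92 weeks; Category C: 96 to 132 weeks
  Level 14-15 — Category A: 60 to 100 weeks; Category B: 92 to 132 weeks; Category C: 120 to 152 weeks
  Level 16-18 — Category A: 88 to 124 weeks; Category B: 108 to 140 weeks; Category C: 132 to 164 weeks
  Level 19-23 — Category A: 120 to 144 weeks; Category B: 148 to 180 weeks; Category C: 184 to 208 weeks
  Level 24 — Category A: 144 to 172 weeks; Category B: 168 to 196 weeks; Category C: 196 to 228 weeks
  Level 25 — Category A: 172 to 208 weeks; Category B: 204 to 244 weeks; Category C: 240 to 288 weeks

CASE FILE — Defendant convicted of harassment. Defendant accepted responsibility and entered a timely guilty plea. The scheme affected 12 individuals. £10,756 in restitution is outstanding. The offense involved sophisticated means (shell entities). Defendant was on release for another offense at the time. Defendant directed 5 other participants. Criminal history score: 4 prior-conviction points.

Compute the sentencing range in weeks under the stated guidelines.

88-124 weeks

Base offense level for harassment: 12.
A1 applies (level before this adjustment is 12 < 24, so +1): 12 + 1 = 13.
A2 applies: 13 − 4 = 9.
A3 applies: 9 + 3 = 12.
A4 applies: 12 + 2 = 14.
A5 applies (level before this adjustment is 14 < 15, so +1): 14 + 1 = 15.
A6 applies: 15 + 1 = 16.
Final offense level: 16.
Criminal history: 4 prior points → Category A (0-8).
Level 16 falls in the 16-18 band.
Grid: Level 16-18 × Category A = 88-124 weeks.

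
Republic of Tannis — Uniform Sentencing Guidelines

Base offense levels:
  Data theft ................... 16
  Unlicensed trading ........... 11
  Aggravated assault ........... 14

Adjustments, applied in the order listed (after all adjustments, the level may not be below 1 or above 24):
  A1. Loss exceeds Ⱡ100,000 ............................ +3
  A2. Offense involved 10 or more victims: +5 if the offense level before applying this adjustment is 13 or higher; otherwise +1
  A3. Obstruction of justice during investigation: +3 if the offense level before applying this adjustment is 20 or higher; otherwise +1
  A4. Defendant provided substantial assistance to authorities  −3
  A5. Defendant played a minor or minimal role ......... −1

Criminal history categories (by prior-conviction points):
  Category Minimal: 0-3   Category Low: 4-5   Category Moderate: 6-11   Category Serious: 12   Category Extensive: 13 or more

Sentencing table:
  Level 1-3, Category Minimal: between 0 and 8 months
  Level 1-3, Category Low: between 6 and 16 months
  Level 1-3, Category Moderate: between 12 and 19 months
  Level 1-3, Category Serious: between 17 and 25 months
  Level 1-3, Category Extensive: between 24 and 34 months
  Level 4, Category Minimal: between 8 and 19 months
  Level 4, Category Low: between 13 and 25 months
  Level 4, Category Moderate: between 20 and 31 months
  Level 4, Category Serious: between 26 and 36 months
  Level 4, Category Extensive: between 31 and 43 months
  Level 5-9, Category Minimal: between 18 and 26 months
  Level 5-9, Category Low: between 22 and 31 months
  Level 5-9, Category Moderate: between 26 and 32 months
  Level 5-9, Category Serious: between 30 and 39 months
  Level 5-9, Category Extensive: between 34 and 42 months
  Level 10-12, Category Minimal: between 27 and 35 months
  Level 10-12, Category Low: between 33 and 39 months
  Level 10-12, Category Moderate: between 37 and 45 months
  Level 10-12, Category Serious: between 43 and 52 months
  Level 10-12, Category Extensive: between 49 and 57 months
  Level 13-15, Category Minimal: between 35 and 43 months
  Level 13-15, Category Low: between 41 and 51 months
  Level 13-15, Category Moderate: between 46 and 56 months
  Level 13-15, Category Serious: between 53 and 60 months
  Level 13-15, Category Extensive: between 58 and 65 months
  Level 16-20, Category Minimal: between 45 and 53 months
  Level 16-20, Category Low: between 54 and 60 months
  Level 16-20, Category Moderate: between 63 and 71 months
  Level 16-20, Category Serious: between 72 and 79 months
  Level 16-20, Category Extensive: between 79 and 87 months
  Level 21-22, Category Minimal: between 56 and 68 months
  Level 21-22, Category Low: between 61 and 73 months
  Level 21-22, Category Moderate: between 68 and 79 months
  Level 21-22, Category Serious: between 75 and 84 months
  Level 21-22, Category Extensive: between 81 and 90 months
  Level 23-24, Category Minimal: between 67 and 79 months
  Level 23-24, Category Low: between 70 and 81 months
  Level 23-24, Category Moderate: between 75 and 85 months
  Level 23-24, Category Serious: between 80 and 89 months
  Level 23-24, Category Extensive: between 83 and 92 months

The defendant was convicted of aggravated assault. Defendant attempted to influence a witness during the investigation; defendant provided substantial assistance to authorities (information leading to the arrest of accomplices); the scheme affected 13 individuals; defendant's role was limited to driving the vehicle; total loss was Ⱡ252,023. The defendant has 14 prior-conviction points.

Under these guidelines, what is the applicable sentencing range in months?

81-90 months

Base offense level for aggravated assault: 14.
A1 applies: 14 + 3 = 17.
A2 applies (level before this adjustment is 17 ≥ 13, so +5): 17 + 5 = 22.
A3 applies (level before this adjustment is 22 ≥ 20, so +3): 22 + 3 = 25.
A4 applies: 25 − 3 = 22.
A5 applies: 22 − 1 = 21.
Final offense level: 21.
Criminal history: 14 prior points → Category Extensive (13+).
Level 21 falls in the 21-22 band.
Grid: Level 21-22 × Category Extensive = 81-90 months.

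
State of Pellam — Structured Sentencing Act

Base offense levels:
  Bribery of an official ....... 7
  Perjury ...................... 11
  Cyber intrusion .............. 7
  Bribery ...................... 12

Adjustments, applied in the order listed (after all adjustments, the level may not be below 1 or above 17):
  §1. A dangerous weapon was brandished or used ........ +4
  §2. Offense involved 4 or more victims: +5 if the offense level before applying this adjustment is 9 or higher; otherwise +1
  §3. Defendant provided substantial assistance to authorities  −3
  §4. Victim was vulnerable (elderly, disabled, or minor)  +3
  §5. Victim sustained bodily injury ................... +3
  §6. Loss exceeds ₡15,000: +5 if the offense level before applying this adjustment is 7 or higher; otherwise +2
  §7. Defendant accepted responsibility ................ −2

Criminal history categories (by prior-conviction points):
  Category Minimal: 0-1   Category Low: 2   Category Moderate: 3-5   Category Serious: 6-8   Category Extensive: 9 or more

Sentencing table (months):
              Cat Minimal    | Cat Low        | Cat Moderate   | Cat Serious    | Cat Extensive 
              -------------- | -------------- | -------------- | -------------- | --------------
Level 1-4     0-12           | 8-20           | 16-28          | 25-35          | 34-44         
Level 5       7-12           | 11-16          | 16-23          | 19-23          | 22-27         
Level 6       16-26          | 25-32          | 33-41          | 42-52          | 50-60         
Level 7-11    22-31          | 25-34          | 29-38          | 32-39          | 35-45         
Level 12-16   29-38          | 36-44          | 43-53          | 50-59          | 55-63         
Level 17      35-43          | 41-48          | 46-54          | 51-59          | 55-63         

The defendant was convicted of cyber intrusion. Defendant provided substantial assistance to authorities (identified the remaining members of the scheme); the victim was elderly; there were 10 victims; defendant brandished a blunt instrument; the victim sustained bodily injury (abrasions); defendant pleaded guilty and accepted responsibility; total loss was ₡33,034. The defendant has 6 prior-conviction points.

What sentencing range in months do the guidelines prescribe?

51-59 months

Base offense level for cyber intrusion: 7.
§1 applies: 7 + 4 = 11.
§2 applies (level before this adjustment is 11 ≥ 9, so +5): 11 + 5 = 16.
§3 applies: 16 − 3 = 13.
§4 applies: 13 + 3 = 16.
§5 applies: 16 + 3 = 19.
§6 applies (level before this adjustment is 19 ≥ 7, so +5): 19 + 5 = 24.
§7 applies: 24 − 2 = 22.
Level 22 exceeds the maximum of 17; capped at 17.
Final offense level: 17.
Criminal history: 6 prior points → Category Serious (6-8).
Level 17 falls in the 17 band.
Grid: Level 17 × Category Serious = 51-59 months.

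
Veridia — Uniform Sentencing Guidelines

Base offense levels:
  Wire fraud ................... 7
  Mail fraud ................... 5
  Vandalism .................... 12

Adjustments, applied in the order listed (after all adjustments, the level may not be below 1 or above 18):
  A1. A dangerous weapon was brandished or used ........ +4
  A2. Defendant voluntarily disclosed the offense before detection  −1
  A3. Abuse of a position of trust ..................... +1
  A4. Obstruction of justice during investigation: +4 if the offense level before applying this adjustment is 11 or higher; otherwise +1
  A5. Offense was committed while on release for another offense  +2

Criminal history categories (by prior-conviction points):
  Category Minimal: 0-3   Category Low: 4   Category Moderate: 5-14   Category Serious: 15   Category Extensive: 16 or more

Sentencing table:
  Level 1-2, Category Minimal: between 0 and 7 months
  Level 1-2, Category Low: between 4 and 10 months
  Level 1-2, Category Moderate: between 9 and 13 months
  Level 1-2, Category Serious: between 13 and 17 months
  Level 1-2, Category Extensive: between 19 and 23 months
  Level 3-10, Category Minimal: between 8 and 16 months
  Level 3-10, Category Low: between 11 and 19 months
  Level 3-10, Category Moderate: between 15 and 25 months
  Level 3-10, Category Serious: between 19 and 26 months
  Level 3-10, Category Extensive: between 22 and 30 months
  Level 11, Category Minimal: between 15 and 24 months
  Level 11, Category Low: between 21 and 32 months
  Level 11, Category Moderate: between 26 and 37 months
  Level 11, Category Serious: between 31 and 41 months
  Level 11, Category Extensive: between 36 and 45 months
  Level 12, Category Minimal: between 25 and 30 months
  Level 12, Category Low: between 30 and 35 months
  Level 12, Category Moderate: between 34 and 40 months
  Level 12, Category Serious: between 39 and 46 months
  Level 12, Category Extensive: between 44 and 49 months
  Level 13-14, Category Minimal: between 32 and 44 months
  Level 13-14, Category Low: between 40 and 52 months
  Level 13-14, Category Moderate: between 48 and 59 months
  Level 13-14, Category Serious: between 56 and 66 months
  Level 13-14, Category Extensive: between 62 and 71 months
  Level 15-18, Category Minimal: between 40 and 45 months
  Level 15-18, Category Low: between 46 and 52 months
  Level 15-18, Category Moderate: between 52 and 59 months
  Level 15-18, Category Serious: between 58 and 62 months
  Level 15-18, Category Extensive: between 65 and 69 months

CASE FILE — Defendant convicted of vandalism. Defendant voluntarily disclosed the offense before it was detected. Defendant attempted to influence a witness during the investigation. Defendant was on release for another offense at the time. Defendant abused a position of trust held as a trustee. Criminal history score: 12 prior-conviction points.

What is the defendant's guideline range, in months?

Base offense level for vandalism: 12.
A2 applies: 12 − 1 = 11.
A3 applies: 11 + 1 = 12.
A4 applies (level before this adjustment is 12 ≥ 11, so +4): 12 + 4 = 16.
A5 applies: 16 + 2 = 18.
Final offense level: 18.
Criminal history: 12 prior points → Category Moderate (5-14).
Level 18 falls in the 15-18 band.
Grid: Level 15-18 × Category Moderate = 52-59 months.

52-59 months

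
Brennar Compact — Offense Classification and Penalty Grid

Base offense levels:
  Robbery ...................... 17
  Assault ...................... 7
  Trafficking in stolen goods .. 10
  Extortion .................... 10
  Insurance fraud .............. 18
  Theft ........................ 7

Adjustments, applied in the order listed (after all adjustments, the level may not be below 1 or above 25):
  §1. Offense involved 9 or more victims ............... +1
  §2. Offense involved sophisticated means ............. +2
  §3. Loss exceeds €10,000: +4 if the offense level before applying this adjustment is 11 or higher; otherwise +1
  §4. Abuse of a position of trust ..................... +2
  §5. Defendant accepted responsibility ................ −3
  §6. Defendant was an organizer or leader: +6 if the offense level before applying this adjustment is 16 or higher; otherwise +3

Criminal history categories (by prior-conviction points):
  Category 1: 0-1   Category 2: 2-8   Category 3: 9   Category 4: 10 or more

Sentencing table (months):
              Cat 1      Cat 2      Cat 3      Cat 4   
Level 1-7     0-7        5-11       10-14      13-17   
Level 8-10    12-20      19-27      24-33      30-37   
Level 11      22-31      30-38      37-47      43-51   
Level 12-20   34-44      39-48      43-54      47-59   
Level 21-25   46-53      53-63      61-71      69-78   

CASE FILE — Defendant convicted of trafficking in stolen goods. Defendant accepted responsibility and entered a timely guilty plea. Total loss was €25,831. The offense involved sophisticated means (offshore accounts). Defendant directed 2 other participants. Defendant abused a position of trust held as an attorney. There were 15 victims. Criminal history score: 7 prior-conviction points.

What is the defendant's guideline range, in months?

53-63 months

Base offense level for trafficking in stolen goods: 10.
§1 applies: 10 + 1 = 11.
§2 applies: 11 + 2 = 13.
§3 applies (level before this adjustment is 13 ≥ 11, so +4): 13 + 4 = 17.
§4 applies: 17 + 2 = 19.
§5 applies: 19 − 3 = 16.
§6 applies (level before this adjustment is 16 ≥ 16, so +6): 16 + 6 = 22.
Final offense level: 22.
Criminal history: 7 prior points → Category 2 (2-8).
Level 22 falls in the 21-25 band.
Grid: Level 21-25 × Category 2 = 53-63 months.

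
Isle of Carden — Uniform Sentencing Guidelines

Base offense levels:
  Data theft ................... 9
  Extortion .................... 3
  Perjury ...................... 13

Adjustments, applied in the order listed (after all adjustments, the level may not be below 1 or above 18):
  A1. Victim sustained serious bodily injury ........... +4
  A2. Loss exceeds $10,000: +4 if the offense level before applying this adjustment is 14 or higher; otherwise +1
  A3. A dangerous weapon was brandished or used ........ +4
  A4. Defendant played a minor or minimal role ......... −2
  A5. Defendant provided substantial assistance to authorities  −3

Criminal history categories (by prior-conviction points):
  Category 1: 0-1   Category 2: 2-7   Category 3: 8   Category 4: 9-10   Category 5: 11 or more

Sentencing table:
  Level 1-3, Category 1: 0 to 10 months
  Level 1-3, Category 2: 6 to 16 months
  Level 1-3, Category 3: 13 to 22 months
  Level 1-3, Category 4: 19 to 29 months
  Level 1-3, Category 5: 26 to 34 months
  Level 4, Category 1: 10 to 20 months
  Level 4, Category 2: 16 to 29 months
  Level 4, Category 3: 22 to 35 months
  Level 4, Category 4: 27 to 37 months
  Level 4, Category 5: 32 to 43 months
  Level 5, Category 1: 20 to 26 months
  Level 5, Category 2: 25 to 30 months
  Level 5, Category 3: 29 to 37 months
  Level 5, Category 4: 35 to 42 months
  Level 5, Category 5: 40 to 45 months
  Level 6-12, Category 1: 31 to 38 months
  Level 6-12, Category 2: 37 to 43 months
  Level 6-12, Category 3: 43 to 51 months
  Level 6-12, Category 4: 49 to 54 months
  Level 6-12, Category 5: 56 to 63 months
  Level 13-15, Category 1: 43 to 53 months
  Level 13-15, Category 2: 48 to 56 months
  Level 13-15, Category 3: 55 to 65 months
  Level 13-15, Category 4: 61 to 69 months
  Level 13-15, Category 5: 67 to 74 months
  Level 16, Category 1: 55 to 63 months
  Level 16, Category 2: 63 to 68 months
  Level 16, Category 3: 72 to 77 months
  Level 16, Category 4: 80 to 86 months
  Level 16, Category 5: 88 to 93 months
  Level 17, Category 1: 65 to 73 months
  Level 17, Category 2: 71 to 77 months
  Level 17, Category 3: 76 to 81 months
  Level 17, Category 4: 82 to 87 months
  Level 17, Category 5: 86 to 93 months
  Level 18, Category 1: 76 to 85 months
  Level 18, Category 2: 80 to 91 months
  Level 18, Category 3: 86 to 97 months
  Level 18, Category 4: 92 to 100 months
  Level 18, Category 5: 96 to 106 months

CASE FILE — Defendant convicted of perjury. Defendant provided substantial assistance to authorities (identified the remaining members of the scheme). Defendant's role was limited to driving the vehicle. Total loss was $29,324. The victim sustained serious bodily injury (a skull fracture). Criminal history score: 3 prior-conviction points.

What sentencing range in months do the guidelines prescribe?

Base offense level for perjury: 13.
A1 applies: 13 + 4 = 17.
A2 applies (level before this adjustment is 17 ≥ 14, so +4): 17 + 4 = 21.
A4 applies: 21 − 2 = 19.
A5 applies: 19 − 3 = 16.
Final offense level: 16.
Criminal history: 3 prior points → Category 2 (2-7).
Level 16 falls in the 16 band.
Grid: Level 16 × Category 2 = 63-68 months.

63-68 months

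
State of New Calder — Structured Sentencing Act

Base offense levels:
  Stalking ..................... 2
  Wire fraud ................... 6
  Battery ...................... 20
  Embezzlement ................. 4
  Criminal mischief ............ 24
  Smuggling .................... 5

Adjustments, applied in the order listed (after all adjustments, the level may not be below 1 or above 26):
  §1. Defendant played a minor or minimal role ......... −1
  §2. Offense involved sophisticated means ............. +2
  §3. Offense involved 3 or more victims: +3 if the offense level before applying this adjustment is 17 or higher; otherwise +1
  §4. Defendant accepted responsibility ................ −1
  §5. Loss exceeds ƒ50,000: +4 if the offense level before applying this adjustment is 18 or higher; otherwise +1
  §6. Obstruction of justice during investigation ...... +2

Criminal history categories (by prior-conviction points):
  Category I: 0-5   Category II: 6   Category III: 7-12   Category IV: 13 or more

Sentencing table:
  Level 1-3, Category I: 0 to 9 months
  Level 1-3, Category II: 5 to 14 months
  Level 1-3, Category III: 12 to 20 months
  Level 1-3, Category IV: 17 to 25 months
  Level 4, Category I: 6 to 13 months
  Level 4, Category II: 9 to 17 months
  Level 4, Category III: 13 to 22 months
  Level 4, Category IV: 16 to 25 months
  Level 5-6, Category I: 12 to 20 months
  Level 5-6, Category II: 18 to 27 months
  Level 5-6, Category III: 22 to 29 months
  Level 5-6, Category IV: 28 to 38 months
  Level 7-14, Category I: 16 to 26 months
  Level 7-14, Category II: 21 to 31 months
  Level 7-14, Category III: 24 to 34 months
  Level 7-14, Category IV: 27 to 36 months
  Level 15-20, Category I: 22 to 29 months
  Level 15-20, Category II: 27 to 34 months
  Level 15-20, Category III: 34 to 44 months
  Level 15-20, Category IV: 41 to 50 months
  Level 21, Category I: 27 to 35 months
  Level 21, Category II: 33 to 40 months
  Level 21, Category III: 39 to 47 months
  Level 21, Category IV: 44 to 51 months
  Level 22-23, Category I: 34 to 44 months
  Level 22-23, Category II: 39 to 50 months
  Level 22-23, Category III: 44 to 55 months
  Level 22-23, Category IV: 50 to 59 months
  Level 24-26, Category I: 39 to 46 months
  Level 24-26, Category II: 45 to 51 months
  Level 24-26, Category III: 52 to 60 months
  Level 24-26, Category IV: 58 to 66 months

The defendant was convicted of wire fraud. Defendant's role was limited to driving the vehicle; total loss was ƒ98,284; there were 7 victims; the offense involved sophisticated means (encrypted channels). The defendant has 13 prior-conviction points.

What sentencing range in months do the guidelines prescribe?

27-36 months

Base offense level for wire fraud: 6.
§1 applies: 6 − 1 = 5.
§2 applies: 5 + 2 = 7.
§3 applies (level before this adjustment is 7 < 17, so +1): 7 + 1 = 8.
§5 applies (level before this adjustment is 8 < 18, so +1): 8 + 1 = 9.
§6 does not apply.
Final offense level: 9.
Criminal history: 13 prior points → Category IV (13+).
Level 9 falls in the 7-14 band.
Grid: Level 7-14 × Category IV = 27-36 months.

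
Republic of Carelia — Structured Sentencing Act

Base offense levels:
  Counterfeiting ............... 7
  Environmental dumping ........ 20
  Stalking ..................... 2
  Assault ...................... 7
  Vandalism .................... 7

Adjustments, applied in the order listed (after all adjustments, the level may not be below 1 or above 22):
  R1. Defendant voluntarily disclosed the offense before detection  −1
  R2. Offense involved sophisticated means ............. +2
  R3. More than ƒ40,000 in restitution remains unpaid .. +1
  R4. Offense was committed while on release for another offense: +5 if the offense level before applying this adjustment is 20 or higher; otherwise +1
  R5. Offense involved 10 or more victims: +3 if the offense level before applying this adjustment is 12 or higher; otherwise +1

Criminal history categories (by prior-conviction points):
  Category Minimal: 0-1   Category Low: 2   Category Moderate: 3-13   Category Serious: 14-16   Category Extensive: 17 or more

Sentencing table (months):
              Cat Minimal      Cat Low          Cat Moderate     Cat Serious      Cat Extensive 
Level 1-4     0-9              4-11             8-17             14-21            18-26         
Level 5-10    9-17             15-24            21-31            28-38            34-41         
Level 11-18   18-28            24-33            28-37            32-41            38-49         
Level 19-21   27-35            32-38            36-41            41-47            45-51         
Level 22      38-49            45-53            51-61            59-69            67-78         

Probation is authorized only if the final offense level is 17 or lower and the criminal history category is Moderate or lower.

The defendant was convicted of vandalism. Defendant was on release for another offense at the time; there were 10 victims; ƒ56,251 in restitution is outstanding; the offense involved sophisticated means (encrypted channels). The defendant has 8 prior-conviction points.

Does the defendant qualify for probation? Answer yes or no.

Base offense level for vandalism: 7.
R1 does not apply.
R2 applies: 7 + 2 = 9.
R3 applies: 9 + 1 = 10.
R4 applies (level before this adjustment is 10 < 20, so +1): 10 + 1 = 11.
R5 applies (level before this adjustment is 11 < 12, so +1): 11 + 1 = 12.
Final offense level: 12.
Criminal history: 8 prior points → Category Moderate (3-13).
Level 12 falls in the 11-18 band.
Grid: Level 11-18 × Category Moderate = 28-37 months.
Probation check: level 12 ≤ 17 and category Moderate ≤ Moderate → eligible.

Yes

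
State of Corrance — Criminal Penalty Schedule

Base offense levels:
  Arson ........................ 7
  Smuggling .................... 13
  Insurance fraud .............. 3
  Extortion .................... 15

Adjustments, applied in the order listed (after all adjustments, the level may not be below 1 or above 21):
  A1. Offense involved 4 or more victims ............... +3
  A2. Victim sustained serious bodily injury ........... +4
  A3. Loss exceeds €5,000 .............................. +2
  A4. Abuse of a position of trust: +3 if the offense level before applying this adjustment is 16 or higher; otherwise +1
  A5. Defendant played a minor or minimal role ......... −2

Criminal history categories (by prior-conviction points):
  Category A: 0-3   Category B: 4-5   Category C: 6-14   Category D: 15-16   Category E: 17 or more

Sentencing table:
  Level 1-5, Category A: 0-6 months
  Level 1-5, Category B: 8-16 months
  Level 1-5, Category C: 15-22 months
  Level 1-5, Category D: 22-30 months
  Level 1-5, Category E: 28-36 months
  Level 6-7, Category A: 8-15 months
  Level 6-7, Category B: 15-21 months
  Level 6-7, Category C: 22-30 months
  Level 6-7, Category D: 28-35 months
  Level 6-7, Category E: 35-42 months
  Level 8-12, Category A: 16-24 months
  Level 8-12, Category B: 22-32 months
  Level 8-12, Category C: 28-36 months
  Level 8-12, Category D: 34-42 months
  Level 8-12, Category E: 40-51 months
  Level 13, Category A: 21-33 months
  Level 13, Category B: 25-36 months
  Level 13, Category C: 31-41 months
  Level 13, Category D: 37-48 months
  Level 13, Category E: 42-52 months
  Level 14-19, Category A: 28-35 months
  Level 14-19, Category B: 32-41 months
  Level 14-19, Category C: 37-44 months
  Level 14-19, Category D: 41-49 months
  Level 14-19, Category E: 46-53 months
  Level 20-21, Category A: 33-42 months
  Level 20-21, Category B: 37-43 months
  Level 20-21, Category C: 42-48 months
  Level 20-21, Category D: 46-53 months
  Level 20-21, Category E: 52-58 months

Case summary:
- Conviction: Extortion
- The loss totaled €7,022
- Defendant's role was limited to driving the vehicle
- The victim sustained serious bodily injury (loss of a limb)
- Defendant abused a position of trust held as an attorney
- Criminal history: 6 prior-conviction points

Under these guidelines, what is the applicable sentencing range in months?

Base offense level for extortion: 15.
A2 applies: 15 + 4 = 19.
A3 applies: 19 + 2 = 21.
A4 applies (level before this adjustment is 21 ≥ 16, so +3): 21 + 3 = 24.
A5 applies: 24 − 2 = 22.
Level 22 exceeds the maximum of 21; capped at 21.
Final offense level: 21.
Criminal history: 6 prior points → Category C (6-14).
Level 21 falls in the 20-21 band.
Grid: Level 20-21 × Category C = 42-48 months.

42-48 months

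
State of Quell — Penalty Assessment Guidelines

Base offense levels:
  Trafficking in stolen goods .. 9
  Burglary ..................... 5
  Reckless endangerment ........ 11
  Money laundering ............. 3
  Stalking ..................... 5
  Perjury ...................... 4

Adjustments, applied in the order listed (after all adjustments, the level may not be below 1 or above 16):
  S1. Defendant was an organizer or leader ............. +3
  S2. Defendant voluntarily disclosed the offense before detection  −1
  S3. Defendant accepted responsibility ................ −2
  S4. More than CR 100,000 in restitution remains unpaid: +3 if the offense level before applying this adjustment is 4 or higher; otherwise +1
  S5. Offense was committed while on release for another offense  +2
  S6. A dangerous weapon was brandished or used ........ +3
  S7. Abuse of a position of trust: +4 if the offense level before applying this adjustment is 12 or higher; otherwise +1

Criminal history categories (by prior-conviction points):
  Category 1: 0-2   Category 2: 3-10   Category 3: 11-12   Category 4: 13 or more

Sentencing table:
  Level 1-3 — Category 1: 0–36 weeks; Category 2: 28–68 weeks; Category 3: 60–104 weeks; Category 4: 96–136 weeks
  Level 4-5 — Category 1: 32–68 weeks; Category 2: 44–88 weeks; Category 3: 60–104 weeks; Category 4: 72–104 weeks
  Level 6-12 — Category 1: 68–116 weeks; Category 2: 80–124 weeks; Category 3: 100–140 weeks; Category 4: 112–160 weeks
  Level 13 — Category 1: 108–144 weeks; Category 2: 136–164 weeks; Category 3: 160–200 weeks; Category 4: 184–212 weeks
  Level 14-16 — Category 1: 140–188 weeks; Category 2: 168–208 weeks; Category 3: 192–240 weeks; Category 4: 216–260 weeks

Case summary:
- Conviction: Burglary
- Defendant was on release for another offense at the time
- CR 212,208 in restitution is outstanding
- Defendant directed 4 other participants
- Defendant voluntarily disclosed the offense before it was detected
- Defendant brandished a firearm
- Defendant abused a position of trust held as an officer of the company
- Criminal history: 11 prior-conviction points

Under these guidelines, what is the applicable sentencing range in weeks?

Base offense level for burglary: 5.
S1 applies: 5 + 3 = 8.
S2 applies: 8 − 1 = 7.
S3 does not apply.
S4 applies (level before this adjustment is 7 ≥ 4, so +3): 7 + 3 = 10.
S5 applies: 10 + 2 = 12.
S6 applies: 12 + 3 = 15.
S7 applies (level before this adjustment is 15 ≥ 12, so +4): 15 + 4 = 19.
Level 19 exceeds the maximum of 16; capped at 16.
Final offense level: 16.
Criminal history: 11 prior points → Category 3 (11-12).
Level 16 falls in the 14-16 band.
Grid: Level 14-16 × Category 3 = 192-240 weeks.

192-240 weeks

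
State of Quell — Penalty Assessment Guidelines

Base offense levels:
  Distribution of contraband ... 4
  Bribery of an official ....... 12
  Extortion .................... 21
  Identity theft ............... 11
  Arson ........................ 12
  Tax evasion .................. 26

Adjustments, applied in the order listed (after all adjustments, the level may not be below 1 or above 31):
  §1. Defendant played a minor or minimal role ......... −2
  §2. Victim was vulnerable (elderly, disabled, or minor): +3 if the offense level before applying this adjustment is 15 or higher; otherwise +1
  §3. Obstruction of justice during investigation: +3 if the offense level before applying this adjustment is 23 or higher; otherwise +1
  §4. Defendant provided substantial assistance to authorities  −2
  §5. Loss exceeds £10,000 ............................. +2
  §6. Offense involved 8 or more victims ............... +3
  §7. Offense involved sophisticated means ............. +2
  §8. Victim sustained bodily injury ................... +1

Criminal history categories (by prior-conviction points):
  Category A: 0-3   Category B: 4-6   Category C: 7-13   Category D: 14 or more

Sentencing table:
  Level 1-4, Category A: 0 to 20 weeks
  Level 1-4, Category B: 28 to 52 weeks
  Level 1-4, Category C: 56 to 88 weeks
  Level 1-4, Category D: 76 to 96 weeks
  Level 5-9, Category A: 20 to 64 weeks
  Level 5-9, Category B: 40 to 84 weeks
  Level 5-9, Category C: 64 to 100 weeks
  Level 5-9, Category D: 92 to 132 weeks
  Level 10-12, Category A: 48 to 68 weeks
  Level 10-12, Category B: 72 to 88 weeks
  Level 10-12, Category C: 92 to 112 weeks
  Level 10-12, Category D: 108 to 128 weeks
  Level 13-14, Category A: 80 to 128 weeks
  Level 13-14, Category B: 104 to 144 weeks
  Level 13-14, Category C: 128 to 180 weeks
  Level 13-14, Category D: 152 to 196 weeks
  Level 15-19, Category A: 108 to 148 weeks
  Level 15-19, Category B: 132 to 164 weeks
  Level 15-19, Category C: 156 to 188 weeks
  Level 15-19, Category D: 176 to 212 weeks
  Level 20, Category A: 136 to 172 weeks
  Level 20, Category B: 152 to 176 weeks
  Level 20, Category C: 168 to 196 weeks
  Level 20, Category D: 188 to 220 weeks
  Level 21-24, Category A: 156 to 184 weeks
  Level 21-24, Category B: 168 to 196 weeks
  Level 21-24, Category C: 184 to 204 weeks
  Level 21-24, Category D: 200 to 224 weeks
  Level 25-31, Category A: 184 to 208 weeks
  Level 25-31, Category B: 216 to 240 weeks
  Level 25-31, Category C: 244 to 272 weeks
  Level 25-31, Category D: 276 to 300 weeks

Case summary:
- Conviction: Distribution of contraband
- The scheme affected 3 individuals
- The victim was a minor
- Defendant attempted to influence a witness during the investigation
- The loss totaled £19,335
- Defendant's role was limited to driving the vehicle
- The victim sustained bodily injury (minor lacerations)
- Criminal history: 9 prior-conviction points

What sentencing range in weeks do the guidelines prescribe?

64-100 weeks

Base offense level for distribution of contraband: 4.
§1 applies: 4 − 2 = 2.
§2 applies (level before this adjustment is 2 < 15, so +1): 2 + 1 = 3.
§3 applies (level before this adjustment is 3 < 23, so +1): 3 + 1 = 4.
§5 applies: 4 + 2 = 6.
§7 does not apply.
§8 applies: 6 + 1 = 7.
Final offense level: 7.
Criminal history: 9 prior points → Category C (7-13).
Level 7 falls in the 5-9 band.
Grid: Level 5-9 × Category C = 64-100 weeks.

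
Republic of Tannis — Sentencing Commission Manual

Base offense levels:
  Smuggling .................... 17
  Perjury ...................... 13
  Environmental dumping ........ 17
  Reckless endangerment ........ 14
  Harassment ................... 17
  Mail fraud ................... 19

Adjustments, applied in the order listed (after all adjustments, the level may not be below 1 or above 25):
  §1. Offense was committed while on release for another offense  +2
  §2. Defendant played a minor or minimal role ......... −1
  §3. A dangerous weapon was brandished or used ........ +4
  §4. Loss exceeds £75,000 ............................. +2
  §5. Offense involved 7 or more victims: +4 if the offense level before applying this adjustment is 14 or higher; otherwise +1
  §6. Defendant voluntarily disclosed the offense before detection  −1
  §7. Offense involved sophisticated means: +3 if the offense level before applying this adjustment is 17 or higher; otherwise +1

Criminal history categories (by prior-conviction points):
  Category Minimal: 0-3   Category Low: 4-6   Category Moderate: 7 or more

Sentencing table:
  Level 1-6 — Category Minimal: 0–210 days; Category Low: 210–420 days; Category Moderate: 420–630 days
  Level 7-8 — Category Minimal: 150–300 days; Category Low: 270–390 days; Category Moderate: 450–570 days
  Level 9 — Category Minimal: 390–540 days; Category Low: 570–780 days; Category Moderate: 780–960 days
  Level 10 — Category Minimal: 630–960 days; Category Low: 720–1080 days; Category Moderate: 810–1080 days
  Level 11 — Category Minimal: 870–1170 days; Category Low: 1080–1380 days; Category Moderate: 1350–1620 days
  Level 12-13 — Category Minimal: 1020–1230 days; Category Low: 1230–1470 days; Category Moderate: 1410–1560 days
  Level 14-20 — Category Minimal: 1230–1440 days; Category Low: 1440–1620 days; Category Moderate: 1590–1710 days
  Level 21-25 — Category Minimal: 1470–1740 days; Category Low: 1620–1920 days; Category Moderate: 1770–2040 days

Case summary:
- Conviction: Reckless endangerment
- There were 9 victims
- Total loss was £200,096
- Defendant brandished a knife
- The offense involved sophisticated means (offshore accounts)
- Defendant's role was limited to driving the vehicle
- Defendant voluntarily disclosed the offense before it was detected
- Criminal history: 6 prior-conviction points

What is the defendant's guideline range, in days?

Base offense level for reckless endangerment: 14.
§1 does not apply.
§2 applies: 14 − 1 = 13.
§3 applies: 13 + 4 = 17.
§4 applies: 17 + 2 = 19.
§5 applies (level before this adjustment is 19 ≥ 14, so +4): 19 + 4 = 23.
§6 applies: 23 − 1 = 22.
§7 applies (level before this adjustment is 22 ≥ 17, so +3): 22 + 3 = 25.
Final offense level: 25.
Criminal history: 6 prior points → Category Low (4-6).
Level 25 falls in the 21-25 band.
Grid: Level 21-25 × Category Low = 1620-1920 days.

1620-1920 days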